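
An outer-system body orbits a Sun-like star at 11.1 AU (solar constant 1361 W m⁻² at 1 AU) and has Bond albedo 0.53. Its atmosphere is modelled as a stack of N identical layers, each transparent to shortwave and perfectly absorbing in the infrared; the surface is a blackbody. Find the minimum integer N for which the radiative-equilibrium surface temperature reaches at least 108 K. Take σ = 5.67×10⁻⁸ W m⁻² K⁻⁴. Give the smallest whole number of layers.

5

Irradiance scales as 1/d², so S = 1361 W m⁻² × (1/11.1)² = 11.05 W m⁻².
OLR = S(1−α)/4 = 1.298 W m⁻²; the top layer radiates at T_e = 69.17 K.
Need (N+1)T_e⁴ ≥ T_s⁴, i.e. N+1 ≥ (108/69.17)⁴ = 5.943.
So N ≥ 4.943; the smallest integer is N = 5.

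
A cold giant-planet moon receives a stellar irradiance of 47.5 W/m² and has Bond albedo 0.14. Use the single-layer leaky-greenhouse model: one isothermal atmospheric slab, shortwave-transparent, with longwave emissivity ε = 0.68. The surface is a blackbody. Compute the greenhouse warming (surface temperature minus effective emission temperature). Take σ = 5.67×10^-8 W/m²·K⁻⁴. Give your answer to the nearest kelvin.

13 K

Effective emission temperature (TOA balance): σT_e⁴ = S(1−α)/4 = 10.21 W/m² → T_e = 115.8 K.
Surface balance with a leaky layer gives σT_s⁴ = σT_e⁴·2/(2−ε), so T_s = T_e·[2/(2−0.68)]^(1/4) = 128.5 K.
Greenhouse warming: T_s − T_e = 12.68 K.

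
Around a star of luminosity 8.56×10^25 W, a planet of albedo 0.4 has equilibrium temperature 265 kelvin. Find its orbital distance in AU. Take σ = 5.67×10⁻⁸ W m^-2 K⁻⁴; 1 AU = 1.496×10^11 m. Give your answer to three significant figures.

0.404 AU

The flux needed for this T is 4σT⁴/(1−0.4) = 1864 W m^-2.
S = L/(4πd²) → d = √(L/4πS) = √(8.56×10^25/(4π·1864)) = 6.045×10^10 m = 0.4041 AU.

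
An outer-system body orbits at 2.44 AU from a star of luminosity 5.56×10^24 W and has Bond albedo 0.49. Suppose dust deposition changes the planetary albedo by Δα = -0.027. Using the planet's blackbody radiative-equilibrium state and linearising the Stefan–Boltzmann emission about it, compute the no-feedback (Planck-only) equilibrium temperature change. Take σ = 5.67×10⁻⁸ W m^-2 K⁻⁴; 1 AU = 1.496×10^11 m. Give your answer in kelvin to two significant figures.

d = 2.44 × 1.496×10^11 m = 3.650×10^11 m.
Spreading L over a sphere of radius d: S = 5.56×10^24/(4π·3.65×10^11²) = 3.321 W m^-2.
Unperturbed T_e = [3.321·(1−0.49)/(4σ)]^¼ = 52.27 K.
TOA radiative forcing: ΔF = −S·Δα/4 = −3.321·(-0.027)/4 = 0.02241 W m^-2.
Linearising σT⁴ gives d(σT⁴)/dT = 4σT_e³ = 0.03240 W m^-2 per K.
ΔT₀ = ΔF/λ_P = 0.02241/0.03240 = 0.692 K.

0.69 K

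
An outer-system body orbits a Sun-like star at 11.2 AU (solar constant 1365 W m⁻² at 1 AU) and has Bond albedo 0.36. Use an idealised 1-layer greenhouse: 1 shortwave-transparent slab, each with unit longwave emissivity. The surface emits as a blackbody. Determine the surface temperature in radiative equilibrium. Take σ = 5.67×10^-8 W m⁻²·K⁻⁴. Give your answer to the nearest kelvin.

89 K

Flux at the orbit: S = 1365/(11.2)² = 10.88 W m⁻².
OLR = S(1−α)/4 = 1.741 W m⁻²; the top layer radiates at T_e = 74.44 K.
With N = 1 opaque layers, T_s = (N+1)^(1/4)·T_e = 2^(1/4)·74.44 = 88.52 K.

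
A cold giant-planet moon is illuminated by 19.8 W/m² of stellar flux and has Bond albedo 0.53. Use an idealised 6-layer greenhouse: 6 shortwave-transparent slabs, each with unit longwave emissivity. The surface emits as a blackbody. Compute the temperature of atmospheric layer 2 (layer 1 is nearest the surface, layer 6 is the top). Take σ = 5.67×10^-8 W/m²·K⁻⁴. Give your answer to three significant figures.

OLR = S(1−α)/4 = 2.326 W/m²; the top layer radiates at T_e = 80.04 K.
The net upward flux σT_e⁴ is constant between every pair of levels, so T_k⁴ = (N+1−k)T_e⁴.
With k = 2: T_2 = (6+1−2)^¼·80.04 K = 119.7 K.

120 K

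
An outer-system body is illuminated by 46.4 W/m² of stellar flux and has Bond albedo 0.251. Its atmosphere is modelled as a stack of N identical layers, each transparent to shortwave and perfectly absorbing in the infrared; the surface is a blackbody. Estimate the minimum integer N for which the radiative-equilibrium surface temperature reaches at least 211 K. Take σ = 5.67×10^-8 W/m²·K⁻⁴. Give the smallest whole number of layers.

Top-of-atmosphere balance: σT_e⁴ = S(1−α)/4 = 8.688 W/m² → T_e = 111.3 K.
Since T_s⁴ = (N+1)T_e⁴, we need N ≥ (T_s/T_e)⁴ − 1 = 11.935.
So N ≥ 11.935; the smallest integer is N = 12.

12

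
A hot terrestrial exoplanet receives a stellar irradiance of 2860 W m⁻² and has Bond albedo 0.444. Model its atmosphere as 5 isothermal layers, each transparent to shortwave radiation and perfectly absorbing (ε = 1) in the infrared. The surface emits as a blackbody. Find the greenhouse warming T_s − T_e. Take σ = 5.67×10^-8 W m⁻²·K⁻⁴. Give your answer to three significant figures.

164 kelvin

Top-of-atmosphere balance: σT_e⁴ = S(1−α)/4 = 397.5 W m⁻² → T_e = 289.4 K.
T_s = (N+1)^(1/4)·T_e = 452.9 K.
So the greenhouse effect raises the surface by 452.9 − 289.4 = 163.5 K.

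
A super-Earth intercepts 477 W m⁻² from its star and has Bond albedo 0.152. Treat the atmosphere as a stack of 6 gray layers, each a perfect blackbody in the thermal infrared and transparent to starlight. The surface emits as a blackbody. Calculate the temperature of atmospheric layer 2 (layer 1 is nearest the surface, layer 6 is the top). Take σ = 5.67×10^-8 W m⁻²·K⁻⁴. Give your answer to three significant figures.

307 kelvin

The effective emission temperature is T_e = [S(1−α)/(4σ)]^¼ = 205.5 K.
Each opaque layer satisfies 2T_j⁴ = T_{j−1}⁴ + T_{j+1}⁴, giving T_k⁴ = (N+1−k)T_e⁴.
T_2 = (5)^(1/4)·205.5 = 307.3 K.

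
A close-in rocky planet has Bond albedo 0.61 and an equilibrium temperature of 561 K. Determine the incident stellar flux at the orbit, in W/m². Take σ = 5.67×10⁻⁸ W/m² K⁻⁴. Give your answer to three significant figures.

From S(1−α)/4 = σT⁴: S = 4σT⁴/(1−α).
σT⁴ = 5.67×10⁻⁸·(561)⁴ = 5616 W/m².
So S = 4×5616/(1−0.61) = 57600 W/m².

57600 W/m²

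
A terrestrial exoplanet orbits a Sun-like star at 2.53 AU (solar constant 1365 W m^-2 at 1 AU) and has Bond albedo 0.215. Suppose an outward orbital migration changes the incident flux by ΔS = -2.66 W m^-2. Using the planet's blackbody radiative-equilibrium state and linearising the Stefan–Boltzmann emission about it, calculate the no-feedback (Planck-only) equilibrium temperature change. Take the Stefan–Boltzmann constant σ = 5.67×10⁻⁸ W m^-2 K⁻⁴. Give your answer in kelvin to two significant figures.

Irradiance scales as 1/d², so S = 1365 W m^-2 × (1/2.53)² = 213.3 W m^-2.
The baseline emission temperature is T_e = 164.8 K.
Only a fraction (1−α) is absorbed and it's spread over 4πR², so ΔF = (1−α)ΔS/4 = -0.5220 W m^-2.
The Planck feedback parameter is 4σT_e³ = 1.016 W m^-2/K.
So ΔT₀ = -0.5220/1.016 = -0.514 K.

-0.51 K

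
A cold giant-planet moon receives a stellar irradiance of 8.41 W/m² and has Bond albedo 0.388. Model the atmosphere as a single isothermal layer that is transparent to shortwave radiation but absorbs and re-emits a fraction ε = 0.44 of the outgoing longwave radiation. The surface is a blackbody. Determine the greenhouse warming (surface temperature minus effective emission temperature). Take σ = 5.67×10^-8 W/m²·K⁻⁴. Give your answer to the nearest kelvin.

4 K

At the top of the atmosphere, σT_e⁴ = S(1−α)/4 = 1.287 W/m², giving T_e = 69.02 K.
For a single slab of emissivity ε, T_s⁴ = 2T_e⁴/(2−ε); thus T_s = 69.02·(1.282)^(1/4) = 73.44 K.
Greenhouse warming: T_s − T_e = 4.423 K.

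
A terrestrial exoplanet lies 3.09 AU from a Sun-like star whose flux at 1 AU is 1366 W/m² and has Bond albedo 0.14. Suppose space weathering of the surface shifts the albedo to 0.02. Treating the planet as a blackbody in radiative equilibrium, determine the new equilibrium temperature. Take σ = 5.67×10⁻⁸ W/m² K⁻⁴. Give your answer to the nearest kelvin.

158 K

Irradiance scales as 1/d², so S = 1366 W/m² × (1/3.09)² = 143.1 W/m².
With the new albedo, S(1−α₂)/4 = 35.05 W/m², so T₂ = 157.7 K.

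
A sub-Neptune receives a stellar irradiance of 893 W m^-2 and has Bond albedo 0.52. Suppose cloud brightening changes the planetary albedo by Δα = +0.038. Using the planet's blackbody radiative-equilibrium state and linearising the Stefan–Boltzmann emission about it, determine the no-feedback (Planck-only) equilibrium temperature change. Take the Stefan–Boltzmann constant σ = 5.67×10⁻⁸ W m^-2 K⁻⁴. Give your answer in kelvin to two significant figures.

The baseline emission temperature is T_e = 208.5 K.
ΔF = −(S/4)Δα = −(893.0/4)×(+0.038) = -8.483 W m^-2.
Planck response: λ_P = 4σT_e³ = 4·5.67×10⁻⁸·(208.5)³ = 2.056 W m^-2/K.
So ΔT₀ = -8.483/2.056 = -4.13 K.

-4.1 kelvin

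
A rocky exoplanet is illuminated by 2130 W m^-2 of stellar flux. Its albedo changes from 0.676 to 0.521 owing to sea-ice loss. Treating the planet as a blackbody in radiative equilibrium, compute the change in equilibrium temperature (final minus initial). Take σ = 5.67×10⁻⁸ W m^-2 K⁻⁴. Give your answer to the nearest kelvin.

With α = 0.676, T₁ = 234.9 K.
After:  T₂ = [2130·0.479/(4σ)]^(1/4) = 259.0 K.
ΔT = T₂ − T₁ = 24.11 K.

24 kelvin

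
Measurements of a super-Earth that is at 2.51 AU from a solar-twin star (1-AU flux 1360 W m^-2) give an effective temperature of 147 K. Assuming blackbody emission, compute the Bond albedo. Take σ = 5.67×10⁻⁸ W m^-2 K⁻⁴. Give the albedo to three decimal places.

By the inverse-square law, S = 1360/2.51² = 215.9 W m^-2.
From σT⁴ = S(1−α)/4 we invert for α: 1−α = 4σT⁴/S.
σT⁴ = 26.48 W m^-2, so 4σT⁴ = 105.9 W m^-2.
1−α = 105.9/215.9 = 0.4906, so α = 0.5094.

0.509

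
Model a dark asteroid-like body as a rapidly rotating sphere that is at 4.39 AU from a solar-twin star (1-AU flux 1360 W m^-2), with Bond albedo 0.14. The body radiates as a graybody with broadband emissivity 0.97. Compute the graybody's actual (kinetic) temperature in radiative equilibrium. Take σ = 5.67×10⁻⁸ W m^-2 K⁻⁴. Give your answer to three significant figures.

By the inverse-square law, S = 1360/4.39² = 70.57 W m^-2.
Absorbed flux (global mean): S(1−α)/4 = 70.57·0.86/4 = 15.17 W m^-2.
Radiative balance εσT⁴ = 15.17 gives T = [15.17/(0.97·σ)]^(1/4) = 128.9 K.

129 K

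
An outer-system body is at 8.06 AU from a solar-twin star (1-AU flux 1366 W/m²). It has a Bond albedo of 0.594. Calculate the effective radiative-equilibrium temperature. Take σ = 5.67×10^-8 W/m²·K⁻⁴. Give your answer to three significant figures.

By the inverse-square law, S = 1366/8.06² = 21.03 W/m².
The planet absorbs (1−α)S over its disc πR² and re-emits over 4πR², so the mean absorbed flux is (1−0.594)·21.03/4 = 2.134 W/m².
In equilibrium σT⁴ equals this, so T = 78.33 K.

78.3 kelvin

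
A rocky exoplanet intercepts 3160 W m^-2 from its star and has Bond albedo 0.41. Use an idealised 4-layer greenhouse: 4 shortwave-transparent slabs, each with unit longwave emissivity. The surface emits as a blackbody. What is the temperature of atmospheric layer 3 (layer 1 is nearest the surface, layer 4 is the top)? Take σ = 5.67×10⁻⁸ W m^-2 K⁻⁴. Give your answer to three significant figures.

358 K

The effective emission temperature is T_e = [S(1−α)/(4σ)]^¼ = 301.1 K.
Each opaque layer satisfies 2T_j⁴ = T_{j−1}⁴ + T_{j+1}⁴, giving T_k⁴ = (N+1−k)T_e⁴.
T_3 = (2)^(1/4)·301.1 = 358.1 K.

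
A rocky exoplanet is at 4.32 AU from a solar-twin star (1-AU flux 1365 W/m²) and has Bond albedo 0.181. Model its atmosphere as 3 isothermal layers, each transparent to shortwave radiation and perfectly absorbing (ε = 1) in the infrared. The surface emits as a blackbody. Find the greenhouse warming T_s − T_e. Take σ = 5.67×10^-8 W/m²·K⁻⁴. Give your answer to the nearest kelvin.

By the inverse-square law, S = 1365/4.32² = 73.14 W/m².
OLR = S(1−α)/4 = 14.98 W/m²; the top layer radiates at T_e = 127.5 K.
T_s = (N+1)^(1/4)·T_e = 180.3 K.
So the greenhouse effect raises the surface by 180.3 − 127.5 = 52.81 K.

53 K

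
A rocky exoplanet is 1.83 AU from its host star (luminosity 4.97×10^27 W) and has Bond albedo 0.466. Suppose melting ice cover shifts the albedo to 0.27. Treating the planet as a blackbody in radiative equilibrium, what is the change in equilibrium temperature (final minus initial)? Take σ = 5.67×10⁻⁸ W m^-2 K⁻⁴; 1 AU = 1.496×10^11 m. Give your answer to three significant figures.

27.1 K

d = 1.83 × 1.496×10^11 m = 2.738×10^11 m.
Spreading L over a sphere of radius d: S = 4.97×10^27/(4π·2.74×10^11²) = 5277 W m^-2.
Initial: T₁ = [S(1−0.466)/(4σ)]^(1/4) = 333.9 K.
Final:   T₂ = [S(1−0.27)/(4σ)]^(1/4) = 361.0 K.
Change: 361.0 − 333.9 = 27.14 K.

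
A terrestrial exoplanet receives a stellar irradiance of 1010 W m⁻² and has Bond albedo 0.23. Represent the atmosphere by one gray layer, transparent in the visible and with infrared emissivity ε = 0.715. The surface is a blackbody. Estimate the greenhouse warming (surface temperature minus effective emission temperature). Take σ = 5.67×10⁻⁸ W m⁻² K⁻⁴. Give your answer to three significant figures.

The planet radiates to space at T_e = [S(1−α)/(4σ)]^(1/4) = 242.0 K.
For a single slab of emissivity ε, T_s⁴ = 2T_e⁴/(2−ε); thus T_s = 242.0·(1.556)^(1/4) = 270.3 K.
Greenhouse warming: T_s − T_e = 28.30 K.

28.3 K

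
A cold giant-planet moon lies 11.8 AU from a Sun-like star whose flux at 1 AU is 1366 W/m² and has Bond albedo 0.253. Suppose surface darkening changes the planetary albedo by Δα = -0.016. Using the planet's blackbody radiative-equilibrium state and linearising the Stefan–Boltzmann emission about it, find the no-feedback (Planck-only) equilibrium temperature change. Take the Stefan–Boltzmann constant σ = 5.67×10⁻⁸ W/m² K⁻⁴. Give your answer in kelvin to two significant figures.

0.40 K

Irradiance scales as 1/d², so S = 1366 W/m² × (1/11.8)² = 9.810 W/m².
The baseline emission temperature is T_e = 75.39 K.
ΔF = −(S/4)Δα = −(9.810/4)×(-0.016) = 0.03924 W/m².
Planck response: λ_P = 4σT_e³ = 4·5.67×10⁻⁸·(75.39)³ = 0.09720 W/m²/K.
So ΔT₀ = 0.03924/0.09720 = 0.404 K.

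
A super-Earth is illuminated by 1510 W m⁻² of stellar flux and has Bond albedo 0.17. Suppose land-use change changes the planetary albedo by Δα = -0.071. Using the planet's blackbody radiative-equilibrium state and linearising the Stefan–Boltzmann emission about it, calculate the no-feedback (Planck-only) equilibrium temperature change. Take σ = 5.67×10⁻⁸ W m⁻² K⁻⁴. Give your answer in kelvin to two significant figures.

Unperturbed T_e = [1510·(1−0.17)/(4σ)]^¼ = 272.6 K.
TOA radiative forcing: ΔF = −S·Δα/4 = −1510·(-0.071)/4 = 26.80 W m⁻².
Planck response: λ_P = 4σT_e³ = 4·5.67×10⁻⁸·(272.6)³ = 4.597 W m⁻²/K.
Hence the no-feedback warming is ΔF/(4σT_e³) = 5.83 K.

5.8 kelvin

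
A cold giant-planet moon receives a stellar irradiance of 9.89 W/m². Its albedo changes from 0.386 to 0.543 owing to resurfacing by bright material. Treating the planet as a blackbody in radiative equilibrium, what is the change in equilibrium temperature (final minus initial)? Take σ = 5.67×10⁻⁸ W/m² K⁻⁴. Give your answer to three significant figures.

-5.12 K

With α = 0.386, T₁ = 71.93 K.
After:  T₂ = [9.890·0.457/(4σ)]^(1/4) = 66.81 K.
Change: 66.81 − 71.93 = -5.119 K.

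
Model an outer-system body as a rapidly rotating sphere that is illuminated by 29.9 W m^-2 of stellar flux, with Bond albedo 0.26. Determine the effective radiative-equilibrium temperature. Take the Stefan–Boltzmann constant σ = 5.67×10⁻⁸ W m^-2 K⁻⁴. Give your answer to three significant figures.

99.4 K

Absorbed flux (global mean): S(1−α)/4 = 29.90·0.74/4 = 5.531 W m^-2.
In equilibrium σT⁴ equals this, so T = 99.38 K.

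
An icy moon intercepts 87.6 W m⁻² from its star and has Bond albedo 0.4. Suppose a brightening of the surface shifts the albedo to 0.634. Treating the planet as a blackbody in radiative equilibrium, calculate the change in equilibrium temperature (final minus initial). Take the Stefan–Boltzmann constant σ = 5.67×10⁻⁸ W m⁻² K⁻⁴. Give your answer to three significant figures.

Before: T₁ = [87.60·0.6/(4σ)]^(1/4) = 123.4 K.
With α = 0.634, T₂ = 109.0 K.
ΔT = T₂ − T₁ = -14.34 K.

-14.3 K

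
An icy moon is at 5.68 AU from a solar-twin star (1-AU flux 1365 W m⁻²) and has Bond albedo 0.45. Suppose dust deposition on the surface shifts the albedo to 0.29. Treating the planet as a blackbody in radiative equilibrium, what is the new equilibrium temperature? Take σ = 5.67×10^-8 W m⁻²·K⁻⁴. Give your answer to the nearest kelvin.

107 kelvin

By the inverse-square law, S = 1365/5.68² = 42.31 W m⁻².
With the new albedo, S(1−α₂)/4 = 7.510 W m⁻², so T₂ = 107.3 K.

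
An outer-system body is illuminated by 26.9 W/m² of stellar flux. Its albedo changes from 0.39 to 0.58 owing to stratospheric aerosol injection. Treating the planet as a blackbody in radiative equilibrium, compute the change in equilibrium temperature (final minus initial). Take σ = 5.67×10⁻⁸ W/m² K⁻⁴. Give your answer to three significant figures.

-8.22 kelvin

Before: T₁ = [26.90·0.61/(4σ)]^(1/4) = 92.23 K.
After:  T₂ = [26.90·0.42/(4σ)]^(1/4) = 84.01 K.
ΔT = T₂ − T₁ = -8.216 K.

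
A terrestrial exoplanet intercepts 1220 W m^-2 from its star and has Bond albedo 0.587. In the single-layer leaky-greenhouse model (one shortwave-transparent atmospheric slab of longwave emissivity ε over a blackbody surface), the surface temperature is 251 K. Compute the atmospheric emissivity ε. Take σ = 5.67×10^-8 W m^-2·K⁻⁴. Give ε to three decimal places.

TOA balance gives T_e = 217.1 K.
Since (2−ε)/2 = (T_e/T_s)⁴ = 0.5597, ε = 0.8806.

0.881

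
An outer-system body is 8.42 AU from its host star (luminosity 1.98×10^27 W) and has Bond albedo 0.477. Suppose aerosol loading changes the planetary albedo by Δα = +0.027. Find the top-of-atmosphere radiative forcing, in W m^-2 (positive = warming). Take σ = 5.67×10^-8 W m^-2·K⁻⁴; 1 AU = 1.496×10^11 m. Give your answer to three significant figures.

Orbital distance: d = 8.42 AU = 1.260×10^12 m.
Flux at the orbit: S = L/(4πd²) = 1.98×10^27/(4π·(1.26×10^12)²) = 99.30 W m^-2.
TOA radiative forcing: ΔF = −S·Δα/4 = −99.30·(+0.027)/4 = -0.6703 W m^-2.

-0.670 W m^-2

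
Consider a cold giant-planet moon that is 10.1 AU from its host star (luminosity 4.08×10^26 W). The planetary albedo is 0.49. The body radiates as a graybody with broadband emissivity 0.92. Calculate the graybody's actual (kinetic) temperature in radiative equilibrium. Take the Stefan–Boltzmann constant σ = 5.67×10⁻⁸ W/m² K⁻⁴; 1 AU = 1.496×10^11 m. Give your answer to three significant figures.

76.8 kelvin

d = 10.1 × 1.496×10^11 m = 1.511×10^12 m.
Flux at the orbit: S = L/(4πd²) = 4.08×10^26/(4π·(1.51×10^12)²) = 14.22 W/m².
Absorbed flux (global mean): S(1−α)/4 = 14.22·0.51/4 = 1.813 W/m².
Radiative balance εσT⁴ = 1.813 gives T = [1.813/(0.92·σ)]^(1/4) = 76.78 K.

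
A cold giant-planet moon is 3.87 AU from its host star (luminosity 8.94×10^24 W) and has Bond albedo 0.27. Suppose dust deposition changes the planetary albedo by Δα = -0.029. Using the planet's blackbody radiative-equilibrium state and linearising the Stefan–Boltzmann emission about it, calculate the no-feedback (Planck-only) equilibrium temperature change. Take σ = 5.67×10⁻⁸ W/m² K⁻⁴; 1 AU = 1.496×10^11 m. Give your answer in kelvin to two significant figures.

0.51 K

Orbital distance: d = 3.87 AU = 5.790×10^11 m.
Flux at the orbit: S = L/(4πd²) = 8.94×10^24/(4π·(5.79×10^11)²) = 2.122 W/m².
The baseline emission temperature is T_e = 51.12 K.
The change in absorbed flux is Δ[S(1−α)/4] = −SΔα/4 = 0.01539 W/m².
Planck response: λ_P = 4σT_e³ = 4·5.67×10⁻⁸·(51.12)³ = 0.03031 W/m²/K.
Hence the no-feedback warming is ΔF/(4σT_e³) = 0.508 K.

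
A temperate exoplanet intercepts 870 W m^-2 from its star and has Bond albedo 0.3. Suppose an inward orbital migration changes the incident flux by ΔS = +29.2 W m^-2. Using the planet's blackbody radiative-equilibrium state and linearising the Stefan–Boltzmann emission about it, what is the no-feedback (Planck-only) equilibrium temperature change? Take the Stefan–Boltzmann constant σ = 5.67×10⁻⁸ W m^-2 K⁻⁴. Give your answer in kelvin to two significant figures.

1.9 K

The baseline emission temperature is T_e = 227.6 K.
TOA radiative forcing: ΔF = (1−α)ΔS/4 = 0.7·(+29.2)/4 = 5.110 W m^-2.
Planck response: λ_P = 4σT_e³ = 4·5.67×10⁻⁸·(227.6)³ = 2.675 W m^-2/K.
So ΔT₀ = 5.110/2.675 = 1.91 K.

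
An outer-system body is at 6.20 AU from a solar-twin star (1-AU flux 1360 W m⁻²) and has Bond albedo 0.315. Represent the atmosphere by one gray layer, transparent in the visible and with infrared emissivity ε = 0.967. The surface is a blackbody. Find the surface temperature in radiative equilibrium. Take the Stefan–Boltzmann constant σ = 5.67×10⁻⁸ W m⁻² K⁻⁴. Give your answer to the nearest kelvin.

By the inverse-square law, S = 1360/6.20² = 35.38 W m⁻².
The planet radiates to space at T_e = [S(1−α)/(4σ)]^(1/4) = 101.7 K.
The surface balance (absorbed SW + ε·downward IR = σT_s⁴) with T_a⁴ = T_s⁴/2 reduces to T_s = T_e·[2/(2−ε)]^¼ = 119.9 K.

120 K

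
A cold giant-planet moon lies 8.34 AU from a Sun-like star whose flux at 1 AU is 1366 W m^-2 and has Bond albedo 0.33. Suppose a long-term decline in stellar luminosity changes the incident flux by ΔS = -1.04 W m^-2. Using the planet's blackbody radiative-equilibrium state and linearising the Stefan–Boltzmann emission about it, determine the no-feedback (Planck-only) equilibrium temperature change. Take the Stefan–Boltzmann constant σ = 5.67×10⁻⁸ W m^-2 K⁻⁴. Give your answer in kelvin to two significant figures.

Irradiance scales as 1/d², so S = 1366 W m^-2 × (1/8.34)² = 19.64 W m^-2.
Reference equilibrium: T_e = [S(1−α)/(4σ)]^(1/4) = 87.27 K.
Only a fraction (1−α) is absorbed and it's spread over 4πR², so ΔF = (1−α)ΔS/4 = -0.1742 W m^-2.
Planck response: λ_P = 4σT_e³ = 4·5.67×10⁻⁸·(87.27)³ = 0.1508 W m^-2/K.
ΔT₀ = ΔF/λ_P = -0.1742/0.1508 = -1.16 K.

-1.2 K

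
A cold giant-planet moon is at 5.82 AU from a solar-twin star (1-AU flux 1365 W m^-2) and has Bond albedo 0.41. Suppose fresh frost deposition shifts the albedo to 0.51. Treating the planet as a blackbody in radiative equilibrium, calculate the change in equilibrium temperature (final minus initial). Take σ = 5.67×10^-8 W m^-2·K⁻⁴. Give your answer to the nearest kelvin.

Irradiance scales as 1/d², so S = 1365 W m^-2 × (1/5.82)² = 40.30 W m^-2.
Initial: T₁ = [S(1−0.41)/(4σ)]^(1/4) = 101.2 K.
With α = 0.51, T₂ = 96.60 K.
ΔT = T₂ − T₁ = -4.591 K.

-5 K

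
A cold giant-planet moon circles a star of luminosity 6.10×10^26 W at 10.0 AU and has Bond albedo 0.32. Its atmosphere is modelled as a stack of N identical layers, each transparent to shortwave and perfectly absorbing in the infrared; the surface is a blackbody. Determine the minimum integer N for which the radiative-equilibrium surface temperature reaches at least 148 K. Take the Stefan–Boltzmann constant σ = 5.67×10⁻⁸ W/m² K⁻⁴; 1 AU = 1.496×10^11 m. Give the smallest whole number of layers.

d = 10.0 × 1.496×10^11 m = 1.496×10^12 m.
Spreading L over a sphere of radius d: S = 6.10×10^26/(4π·1.50×10^12²) = 21.69 W/m².
Top-of-atmosphere balance: σT_e⁴ = S(1−α)/4 = 3.687 W/m² → T_e = 89.80 K.
T_s = (N+1)^(1/4)·T_e ≥ 148 K requires N+1 ≥ (T_s/T_e)⁴ = (148/89.80)⁴ = 7.378.
Rounding up, N = 7.

7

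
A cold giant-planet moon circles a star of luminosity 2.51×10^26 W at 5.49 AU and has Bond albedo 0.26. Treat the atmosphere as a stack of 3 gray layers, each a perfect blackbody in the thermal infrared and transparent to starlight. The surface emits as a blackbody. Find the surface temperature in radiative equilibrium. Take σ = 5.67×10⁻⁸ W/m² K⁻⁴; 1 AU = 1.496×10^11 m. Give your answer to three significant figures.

d = 5.49 × 1.496×10^11 m = 8.213×10^11 m.
Spreading L over a sphere of radius d: S = 2.51×10^26/(4π·8.21×10^11²) = 29.61 W/m².
Top-of-atmosphere balance: σT_e⁴ = S(1−α)/4 = 5.478 W/m² → T_e = 99.14 K.
For an N-layer opaque stack, T_s⁴ = (N+1)T_e⁴, hence T_s = (4)^(1/4)×99.14 K = 140.2 K.

140 K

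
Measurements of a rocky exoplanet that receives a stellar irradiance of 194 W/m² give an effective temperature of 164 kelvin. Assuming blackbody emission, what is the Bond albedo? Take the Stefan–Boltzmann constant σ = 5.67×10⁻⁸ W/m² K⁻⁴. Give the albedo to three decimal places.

Energy balance: S(1−α)/4 = σT⁴, so 1−α = 4σT⁴/S.
σT⁴ = 41.02 W/m², so 4σT⁴ = 164.1 W/m².
1−α = 164.1/194.0 = 0.8457, so α = 0.1543.

0.154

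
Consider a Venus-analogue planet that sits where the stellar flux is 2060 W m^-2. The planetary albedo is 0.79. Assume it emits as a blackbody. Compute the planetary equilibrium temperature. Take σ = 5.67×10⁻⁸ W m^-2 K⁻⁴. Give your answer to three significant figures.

209 K

Averaging over the sphere, the absorbed flux is S(1−α)/4 = 108.1 W m^-2.
Balancing against σT⁴: T = (108.1/5.67×10⁻⁸)^(1/4) = 209.0 K.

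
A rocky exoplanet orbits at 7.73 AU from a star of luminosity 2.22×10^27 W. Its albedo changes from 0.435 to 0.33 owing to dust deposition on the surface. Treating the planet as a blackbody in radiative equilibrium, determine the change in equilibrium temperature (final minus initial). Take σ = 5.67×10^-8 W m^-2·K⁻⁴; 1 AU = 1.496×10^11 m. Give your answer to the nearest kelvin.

d = 7.73 × 1.496×10^11 m = 1.156×10^12 m.
S = L/(4πd²) = 132.1 W m^-2.
Initial: T₁ = [S(1−0.435)/(4σ)]^(1/4) = 134.7 K.
With α = 0.33, T₂ = 140.6 K.
Change: 140.6 − 134.7 = 5.864 K.

6 K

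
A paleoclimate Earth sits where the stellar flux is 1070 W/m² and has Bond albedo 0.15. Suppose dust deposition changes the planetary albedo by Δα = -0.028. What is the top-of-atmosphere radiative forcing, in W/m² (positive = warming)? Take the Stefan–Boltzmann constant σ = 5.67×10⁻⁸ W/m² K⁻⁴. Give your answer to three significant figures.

7.49 W/m²

The change in absorbed flux is Δ[S(1−α)/4] = −SΔα/4 = 7.490 W/m².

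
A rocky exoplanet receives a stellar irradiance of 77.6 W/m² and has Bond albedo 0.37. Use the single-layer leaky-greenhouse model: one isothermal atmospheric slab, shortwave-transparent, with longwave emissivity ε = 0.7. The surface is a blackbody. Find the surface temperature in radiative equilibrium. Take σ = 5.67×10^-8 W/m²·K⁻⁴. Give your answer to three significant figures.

135 K

At the top of the atmosphere, σT_e⁴ = S(1−α)/4 = 12.22 W/m², giving T_e = 121.2 K.
The surface balance (absorbed SW + ε·downward IR = σT_s⁴) with T_a⁴ = T_s⁴/2 reduces to T_s = T_e·[2/(2−ε)]^¼ = 134.9 K.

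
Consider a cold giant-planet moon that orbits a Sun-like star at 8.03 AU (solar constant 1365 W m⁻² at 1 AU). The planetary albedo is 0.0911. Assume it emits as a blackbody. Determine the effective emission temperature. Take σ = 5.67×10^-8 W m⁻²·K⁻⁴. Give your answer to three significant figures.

96.0 K

By the inverse-square law, S = 1365/8.03² = 21.17 W m⁻².
The planet absorbs (1−α)S over its disc πR² and re-emits over 4πR², so the mean absorbed flux is (1−0.0911)·21.17/4 = 4.810 W m⁻².
Set σT⁴ = 4.810 → T = (4.810/σ)^(1/4) = 95.97 K.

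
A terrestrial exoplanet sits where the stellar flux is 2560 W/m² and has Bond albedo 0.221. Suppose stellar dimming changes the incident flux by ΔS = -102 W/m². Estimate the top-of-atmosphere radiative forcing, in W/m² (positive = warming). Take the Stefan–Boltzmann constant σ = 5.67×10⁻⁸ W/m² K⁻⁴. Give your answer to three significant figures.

Only a fraction (1−α) is absorbed and it's spread over 4πR², so ΔF = (1−α)ΔS/4 = -19.86 W/m².

-19.9 W/m²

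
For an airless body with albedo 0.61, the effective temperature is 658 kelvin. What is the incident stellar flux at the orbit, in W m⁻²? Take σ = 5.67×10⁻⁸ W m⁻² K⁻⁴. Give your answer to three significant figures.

1.09×10^5 W m⁻²

From S(1−α)/4 = σT⁴: S = 4σT⁴/(1−α).
σT⁴ = 5.67×10⁻⁸·(658)⁴ = 10630 W m⁻².
So S = 4×10630/(1−0.61) = 1.090×10^5 W m⁻².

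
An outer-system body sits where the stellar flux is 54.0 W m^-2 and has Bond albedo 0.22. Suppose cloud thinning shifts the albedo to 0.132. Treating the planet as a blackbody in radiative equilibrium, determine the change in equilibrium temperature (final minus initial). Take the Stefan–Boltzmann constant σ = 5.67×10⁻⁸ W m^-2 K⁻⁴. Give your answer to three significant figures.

Before: T₁ = [54.00·0.78/(4σ)]^(1/4) = 116.7 K.
After:  T₂ = [54.00·0.868/(4σ)]^(1/4) = 119.9 K.
Change: 119.9 − 116.7 = 3.162 K.

3.16 K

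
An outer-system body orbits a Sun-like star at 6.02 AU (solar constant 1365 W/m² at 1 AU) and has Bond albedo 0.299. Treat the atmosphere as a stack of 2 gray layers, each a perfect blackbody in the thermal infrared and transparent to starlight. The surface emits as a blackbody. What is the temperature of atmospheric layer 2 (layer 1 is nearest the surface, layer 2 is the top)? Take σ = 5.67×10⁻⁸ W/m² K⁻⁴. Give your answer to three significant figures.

By the inverse-square law, S = 1365/6.02² = 37.67 W/m².
The effective emission temperature is T_e = [S(1−α)/(4σ)]^¼ = 103.9 K.
Each opaque layer satisfies 2T_j⁴ = T_{j−1}⁴ + T_{j+1}⁴, giving T_k⁴ = (N+1−k)T_e⁴.
With k = 2: T_2 = (2+1−2)^¼·103.9 K = 103.9 K.

104 K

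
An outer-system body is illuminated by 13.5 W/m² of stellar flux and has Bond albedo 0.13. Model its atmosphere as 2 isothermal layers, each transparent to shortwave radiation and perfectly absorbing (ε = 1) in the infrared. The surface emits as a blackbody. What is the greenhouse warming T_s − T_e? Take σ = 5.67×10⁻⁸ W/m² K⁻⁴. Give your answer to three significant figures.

26.8 K

The effective emission temperature is T_e = [S(1−α)/(4σ)]^¼ = 84.83 K.
T_s = (N+1)^(1/4)·T_e = 111.6 K.
So the greenhouse effect raises the surface by 111.6 − 84.83 = 26.81 K.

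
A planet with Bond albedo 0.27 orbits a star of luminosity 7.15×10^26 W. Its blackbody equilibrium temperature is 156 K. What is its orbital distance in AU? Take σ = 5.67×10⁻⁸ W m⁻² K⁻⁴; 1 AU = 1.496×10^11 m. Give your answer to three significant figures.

The flux needed for this T is 4σT⁴/(1−0.27) = 184.0 W m⁻².
Then d = [L/(4πS)]^(1/2) = 5.561×10^11 m, i.e. 3.717 AU.

3.72 AU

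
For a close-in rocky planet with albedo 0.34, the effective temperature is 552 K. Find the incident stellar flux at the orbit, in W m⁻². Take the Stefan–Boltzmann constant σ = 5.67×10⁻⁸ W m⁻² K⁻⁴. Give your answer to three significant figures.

Invert the energy balance for S: S = 4σT⁴/(1−α).
The emitted flux is σT⁴ = 5264 W m⁻².
S = 4·5264/0.66 = 31900 W m⁻².

31900 W m⁻²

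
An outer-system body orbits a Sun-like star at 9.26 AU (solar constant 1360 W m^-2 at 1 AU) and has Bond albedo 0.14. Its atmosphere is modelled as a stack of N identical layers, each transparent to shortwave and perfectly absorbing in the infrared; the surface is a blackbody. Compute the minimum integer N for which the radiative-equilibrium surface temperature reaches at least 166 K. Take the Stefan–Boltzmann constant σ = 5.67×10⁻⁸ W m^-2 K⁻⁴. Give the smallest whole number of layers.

12

Flux at the orbit: S = 1360/(9.26)² = 15.86 W m^-2.
Top-of-atmosphere balance: σT_e⁴ = S(1−α)/4 = 3.410 W m^-2 → T_e = 88.06 K.
Need (N+1)T_e⁴ ≥ T_s⁴, i.e. N+1 ≥ (166/88.06)⁴ = 12.626.
Rounding up, N = 12.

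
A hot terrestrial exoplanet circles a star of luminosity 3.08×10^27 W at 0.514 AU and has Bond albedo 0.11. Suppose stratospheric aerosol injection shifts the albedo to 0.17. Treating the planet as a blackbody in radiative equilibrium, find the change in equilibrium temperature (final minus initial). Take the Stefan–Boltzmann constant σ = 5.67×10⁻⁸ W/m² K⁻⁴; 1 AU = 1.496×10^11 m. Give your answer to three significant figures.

d = 0.514 × 1.496×10^11 m = 7.689×10^10 m.
S = L/(4πd²) = 41450 W/m².
With α = 0.11, T₁ = 635.1 K.
With α = 0.17, T₂ = 624.1 K.
ΔT = T₂ − T₁ = -10.99 K.

-11.0 K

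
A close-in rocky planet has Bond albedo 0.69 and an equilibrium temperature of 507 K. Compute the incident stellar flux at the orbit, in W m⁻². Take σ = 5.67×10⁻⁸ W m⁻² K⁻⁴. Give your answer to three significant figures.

From S(1−α)/4 = σT⁴: S = 4σT⁴/(1−α).
The emitted flux is σT⁴ = 3746 W m⁻².
So S = 4×3746/(1−0.69) = 48340 W m⁻².

48300 W m⁻²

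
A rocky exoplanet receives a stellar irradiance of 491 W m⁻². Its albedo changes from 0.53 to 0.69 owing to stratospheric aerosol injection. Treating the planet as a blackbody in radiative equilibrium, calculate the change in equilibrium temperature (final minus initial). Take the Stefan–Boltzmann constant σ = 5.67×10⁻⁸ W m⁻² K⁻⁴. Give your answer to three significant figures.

With α = 0.53, T₁ = 178.6 K.
After:  T₂ = [491.0·0.31/(4σ)]^(1/4) = 161.0 K.
ΔT = T₂ − T₁ = -17.65 K.

-17.6 K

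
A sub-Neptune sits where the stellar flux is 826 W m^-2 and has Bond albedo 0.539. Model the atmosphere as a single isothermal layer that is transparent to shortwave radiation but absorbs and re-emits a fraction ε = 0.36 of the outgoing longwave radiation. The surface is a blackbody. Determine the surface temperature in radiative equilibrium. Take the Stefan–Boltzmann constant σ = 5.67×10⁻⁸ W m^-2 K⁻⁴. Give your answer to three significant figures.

The planet radiates to space at T_e = [S(1−α)/(4σ)]^(1/4) = 202.4 K.
Surface balance with a leaky layer gives σT_s⁴ = σT_e⁴·2/(2−ε), so T_s = T_e·[2/(2−0.36)]^(1/4) = 212.7 K.

213 kelvin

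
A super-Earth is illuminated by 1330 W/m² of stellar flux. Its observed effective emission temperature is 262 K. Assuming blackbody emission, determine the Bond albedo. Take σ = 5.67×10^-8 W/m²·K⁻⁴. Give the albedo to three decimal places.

0.196

Energy balance: S(1−α)/4 = σT⁴, so 1−α = 4σT⁴/S.
4σT⁴ = 4·5.67×10⁻⁸·(262)⁴ = 1069 W/m².
Hence α = 1 − 1069/1330 = 0.1965.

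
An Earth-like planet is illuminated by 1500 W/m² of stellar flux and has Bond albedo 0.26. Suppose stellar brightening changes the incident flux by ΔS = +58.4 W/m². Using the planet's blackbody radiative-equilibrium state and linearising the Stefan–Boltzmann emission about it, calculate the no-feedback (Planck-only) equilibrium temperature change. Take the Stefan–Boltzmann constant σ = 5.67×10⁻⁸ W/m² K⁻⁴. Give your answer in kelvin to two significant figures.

2.6 kelvin

Unperturbed T_e = [1500·(1−0.26)/(4σ)]^¼ = 264.5 K.
ΔF = Δ[S(1−α)]/4 = (1−0.26)·+58.4/4 = 10.80 W/m².
The Planck feedback parameter is 4σT_e³ = 4.197 W/m²/K.
So ΔT₀ = 10.80/4.197 = 2.57 K.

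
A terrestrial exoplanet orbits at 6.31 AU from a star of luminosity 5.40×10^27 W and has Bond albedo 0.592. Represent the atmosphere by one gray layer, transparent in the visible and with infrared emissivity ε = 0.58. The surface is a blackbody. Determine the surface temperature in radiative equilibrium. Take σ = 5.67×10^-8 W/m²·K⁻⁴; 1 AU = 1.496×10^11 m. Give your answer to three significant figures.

187 K

d = 6.31 × 1.496×10^11 m = 9.440×10^11 m.
Flux at the orbit: S = L/(4πd²) = 5.40×10^27/(4π·(9.44×10^11)²) = 482.2 W/m².
The planet radiates to space at T_e = [S(1−α)/(4σ)]^(1/4) = 171.6 K.
The surface balance (absorbed SW + ε·downward IR = σT_s⁴) with T_a⁴ = T_s⁴/2 reduces to T_s = T_e·[2/(2−ε)]^¼ = 187.0 K.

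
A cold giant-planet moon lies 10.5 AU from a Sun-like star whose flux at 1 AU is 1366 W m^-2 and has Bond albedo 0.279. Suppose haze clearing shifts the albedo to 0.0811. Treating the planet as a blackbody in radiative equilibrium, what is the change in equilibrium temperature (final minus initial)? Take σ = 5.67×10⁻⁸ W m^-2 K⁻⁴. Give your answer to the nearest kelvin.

5 kelvin

Irradiance scales as 1/d², so S = 1366 W m^-2 × (1/10.5)² = 12.39 W m^-2.
With α = 0.279, T₁ = 79.22 K.
After:  T₂ = [12.39·0.919/(4σ)]^(1/4) = 84.17 K.
Change: 84.17 − 79.22 = 4.952 K.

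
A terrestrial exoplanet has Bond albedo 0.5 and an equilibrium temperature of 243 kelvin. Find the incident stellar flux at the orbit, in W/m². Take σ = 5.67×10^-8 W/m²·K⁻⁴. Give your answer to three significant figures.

Invert the energy balance for S: S = 4σT⁴/(1−α).
The emitted flux is σT⁴ = 197.7 W/m².
S = 4·197.7/0.5 = 1582 W/m².

1580 W/m²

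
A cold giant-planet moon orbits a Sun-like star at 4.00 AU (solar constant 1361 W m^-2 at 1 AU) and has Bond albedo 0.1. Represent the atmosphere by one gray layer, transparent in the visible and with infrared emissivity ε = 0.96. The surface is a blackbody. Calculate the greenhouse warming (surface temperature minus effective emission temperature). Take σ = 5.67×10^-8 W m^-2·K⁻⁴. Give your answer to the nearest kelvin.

24 kelvin

Irradiance scales as 1/d², so S = 1361 W m^-2 × (1/4.00)² = 85.06 W m^-2.
At the top of the atmosphere, σT_e⁴ = S(1−α)/4 = 19.14 W m^-2, giving T_e = 135.5 K.
Surface balance with a leaky layer gives σT_s⁴ = σT_e⁴·2/(2−ε), so T_s = T_e·[2/(2−0.96)]^(1/4) = 159.6 K.
Greenhouse warming: T_s − T_e = 24.07 K.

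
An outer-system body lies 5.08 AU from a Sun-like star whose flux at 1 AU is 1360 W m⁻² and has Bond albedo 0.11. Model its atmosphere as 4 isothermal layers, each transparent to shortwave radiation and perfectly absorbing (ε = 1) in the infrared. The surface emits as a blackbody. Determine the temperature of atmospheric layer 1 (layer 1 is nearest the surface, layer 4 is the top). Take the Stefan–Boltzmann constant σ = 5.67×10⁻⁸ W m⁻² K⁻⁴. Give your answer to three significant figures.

Irradiance scales as 1/d², so S = 1360 W m⁻² × (1/5.08)² = 52.70 W m⁻².
OLR = S(1−α)/4 = 11.73 W m⁻²; the top layer radiates at T_e = 119.9 K.
Each opaque layer satisfies 2T_j⁴ = T_{j−1}⁴ + T_{j+1}⁴, giving T_k⁴ = (N+1−k)T_e⁴.
With k = 1: T_1 = (4+1−1)^¼·119.9 K = 169.6 K.

170 kelvin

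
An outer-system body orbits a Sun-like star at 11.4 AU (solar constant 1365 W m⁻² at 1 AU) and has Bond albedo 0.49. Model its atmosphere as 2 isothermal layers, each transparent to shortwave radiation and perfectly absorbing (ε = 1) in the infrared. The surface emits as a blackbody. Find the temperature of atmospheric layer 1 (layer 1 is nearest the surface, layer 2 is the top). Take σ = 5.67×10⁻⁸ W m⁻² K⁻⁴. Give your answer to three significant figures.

Irradiance scales as 1/d², so S = 1365 W m⁻² × (1/11.4)² = 10.50 W m⁻².
The effective emission temperature is T_e = [S(1−α)/(4σ)]^¼ = 69.71 K.
The net upward flux σT_e⁴ is constant between every pair of levels, so T_k⁴ = (N+1−k)T_e⁴.
With k = 1: T_1 = (2+1−1)^¼·69.71 K = 82.90 K.

82.9 kelvin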